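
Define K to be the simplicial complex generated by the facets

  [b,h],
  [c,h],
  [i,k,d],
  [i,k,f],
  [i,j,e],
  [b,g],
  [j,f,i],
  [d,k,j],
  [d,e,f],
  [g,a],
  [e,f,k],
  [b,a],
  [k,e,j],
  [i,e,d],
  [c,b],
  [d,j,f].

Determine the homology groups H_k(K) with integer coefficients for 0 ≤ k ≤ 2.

Fix the vertex order a < b < c < d < e < f < g < h < i < j < k and write every simplex with vertices in increasing order. Then dim K = 2 and the simplices of K are:

  0-simplices (11): a, b, c, d, e, f, g, h, i, j, k
  1-simplices (21): ab, ag, bc, bg, bh, ch, de, df, di, dj, dk, ef, ei, ej, ek, fi, fj, fk, ij, ik, jk
  2-simplices (10): def, dei, dfj, dik, djk, efk, eij, ejk, fij, fik

Hence C_0 ≅ Z^11, C_1 ≅ Z^21, C_2 ≅ Z^10.

The boundary map ∂_1: C_1 → C_0 is given by ∂[p,q] = [q] − [p].
As a 11×21 matrix over Z this has rank 9, with invariant factors (1,1,1,1,1,1,1,1,1).

∂_2: C_2 → C_1 sends each 2-simplex [p,q,r] to [q,r] − [p,r] + [p,q]. For instance
  ∂def = ef − df + de,
  ∂djk = jk − dk + dj.
This gives a 21×10 integer matrix of rank 10; reducing to Smith normal form yields diagonal entries (1,1,1,1,1,1,1,1,1,2).

Now H_k = ker ∂_k / im ∂_{k+1}, so:

  H_0: rank C_0 − rank ∂_1 = 11 − 9 = 2, and the invariant factors of ∂_1 are all 1, so H_0 ≅ Z^2.
  H_1: rank ker ∂_1 − rank ∂_2 = (21 − 9) − 10 = 2, and ∂_2 has invariant factor 2 > 1, so H_1 ≅ Z^2 ⊕ Z_2.
  H_2: rank ker ∂_2 − rank ∂_3 = (10 − 10) − 0 = 0, and there is no ∂_3, so H_2 ≅ 0.

As a check, the Euler characteristic is 11 − 21 + 10 = 0, which agrees with 2 − 2 + 0 = 0.
(K is a triangulation of the disjoint union of the real projective plane RP^2 and a wedge of 2 circles.)

H_0 ≅ Z^2,  H_1 ≅ Z^2 ⊕ Z_2,  H_2 = 0.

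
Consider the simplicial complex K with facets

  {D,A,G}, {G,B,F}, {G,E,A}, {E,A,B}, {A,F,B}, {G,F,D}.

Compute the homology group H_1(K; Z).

H_1 ≅ Z.

Order the vertices as A < B < D < E < F < G. Listing each simplex with vertices in this order, K has dimension 2 with simplices:

  0-simplices (6): A, B, D, E, F, G
  1-simplices (12): AB, AD, AE, AF, AG, BE, BF, BG, DF, DG, EG, FG
  2-simplices (6): ABE, ABF, ADG, AEG, BFG, DFG

giving chain groups C_0 ≅ Z^6, C_1 ≅ Z^12, C_2 ≅ Z^6.

Boundary ∂_1: C_1 → C_0 is given by ∂[p,q] = [q] − [p]. For instance
  ∂FG = G − F.
As a 6×12 matrix over Z this has rank 5, with invariant factors (1,1,1,1,1).

Boundary ∂_2: C_2 → C_1 acts by ∂[p,q,r] = [q,r] − [p,r] + [p,q]. For instance
  ∂ABE = BE − AE + AB,
  ∂ABF = BF − AF + AB.
This gives a 12×6 integer matrix of rank 6; reducing to Smith normal form yields diagonal entries (1,1,1,1,1,1).

Now H_k = ker ∂_k / im ∂_{k+1}, so:

  H_1: rank ker ∂_1 − rank ∂_2 = (12 − 5) − 6 = 1, and the invariant factors of ∂_2 are all 1, so H_1 = Z.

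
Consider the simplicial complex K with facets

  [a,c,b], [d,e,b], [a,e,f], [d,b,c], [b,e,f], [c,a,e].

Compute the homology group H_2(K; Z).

H_2 ≅ 0.

Take the total order a < b < c < d < e < f on the vertex set. Then K (dimension 2) consists of the simplices:

  0-simplices (6): a, b, c, d, e, f
  1-simplices (12): ab, ac, ae, af, bc, bd, be, bf, cd, ce, de, ef
  2-simplices (6): abc, ace, aef, bcd, bde, bef

giving chain groups C_0 ≅ Z^6, C_1 ≅ Z^12, C_2 ≅ Z^6.

∂_1: C_1 → C_0 is given by ∂[p,q] = [q] − [p]. For instance
  ∂ac = c − a.
The 6×12 boundary matrix has rank 5 and Smith normal form diag(1,1,1,1,1).

The boundary map ∂_2: C_2 → C_1 acts by ∂[p,q,r] = [q,r] − [p,r] + [p,q]. For instance
  ∂bcd = cd − bd + bc,
  ∂bde = de − be + bd.
As a 12×6 matrix over Z this has rank 6, with invariant factors (1,1,1,1,1,1).

Computing H_k = (kernel of ∂_k) / (image of ∂_{k+1}):

  H_2: rank ker ∂_2 − rank ∂_3 = (6 − 6) − 0 = 0, and there is no ∂_3, so H_2 ≅ 0.

(K is a triangulation of the cylinder S^1 x I.)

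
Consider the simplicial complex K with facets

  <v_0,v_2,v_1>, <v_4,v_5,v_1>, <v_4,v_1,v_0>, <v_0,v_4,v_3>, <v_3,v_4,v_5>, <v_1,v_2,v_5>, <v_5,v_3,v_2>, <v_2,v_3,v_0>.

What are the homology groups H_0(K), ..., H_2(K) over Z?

H_0 = Z,  H_1 = 0,  H_2 = Z.

Fix the vertex order v_0 < v_1 < v_2 < v_3 < v_4 < v_5 and write every simplex with vertices in increasing order. Then dim K = 2 and the simplices of K are:

  0-simplices (6): [v_0], [v_1], [v_2], [v_3], [v_4], [v_5]
  1-simplices (12): [v_0,v_1], [v_0,v_2], [v_0,v_3], [v_0,v_4], [v_1,v_2], [v_1,v_4], [v_1,v_5], [v_2,v_3], [v_2,v_5], [v_3,v_4], [v_3,v_5], [v_4,v_5]
  2-simplices (8): [v_0,v_1,v_2], [v_0,v_1,v_4], [v_0,v_2,v_3], [v_0,v_3,v_4], [v_1,v_2,v_5], [v_1,v_4,v_5], [v_2,v_3,v_5], [v_3,v_4,v_5]

Hence C_0 ≅ Z^6, C_1 ≅ Z^12, C_2 ≅ Z^8.

Boundary ∂_1: C_1 → C_0 is given by ∂[p,q] = [q] − [p].
The resulting 6×12 matrix has rank 5, and its Smith normal form has invariant factors (1,1,1,1,1).

The boundary map ∂_2: C_2 → C_1 sends each 2-simplex [p,q,r] to [q,r] − [p,r] + [p,q]. For instance
  ∂[v_0,v_2,v_3] = [v_2,v_3] − [v_0,v_3] + [v_0,v_2],
  ∂[v_0,v_1,v_4] = [v_1,v_4] − [v_0,v_4] + [v_0,v_1].
As a 12×8 matrix over Z this has rank 7, with invariant factors (1,1,1,1,1,1,1).

Reading off H_k = ker ∂_k / im ∂_{k+1}:

  H_0: rank C_0 − rank ∂_1 = 6 − 5 = 1, and the invariant factors of ∂_1 are all 1, so H_0 ≅ Z.
  H_1: rank ker ∂_1 − rank ∂_2 = (12 − 5) − 7 = 0, and the invariant factors of ∂_2 are all 1, so H_1 ≅ 0.
  H_2: rank ker ∂_2 − rank ∂_3 = (8 − 7) − 0 = 1, and there is no ∂_3, so H_2 ≅ Z.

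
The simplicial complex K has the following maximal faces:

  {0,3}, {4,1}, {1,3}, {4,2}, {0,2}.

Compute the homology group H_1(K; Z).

We work with the vertex ordering 0 < 1 < 2 < 3 < 4. The simplices of K, each written with vertices in increasing order, are:

  0-simplices (5): [0], [1], [2], [3], [4]
  1-simplices (5): [0,2], [0,3], [1,3], [1,4], [2,4]

giving chain groups C_0 ≅ Z^5, C_1 ≅ Z^5.

∂_1: C_1 → C_0 maps an edge to its endpoints' difference, ∂[p,q] = q − p.
This gives a 5×5 integer matrix of rank 4; reducing to Smith normal form yields diagonal entries (1,1,1,1).

From H_k ≅ ker(∂_k) / im(∂_{k+1}) we obtain:

  H_1: rank ker ∂_1 − rank ∂_2 = (5 − 4) − 0 = 1, and there is no ∂_2, so H_1 = Z.

(K is a triangulation of the circle S^1.)

H_1 = Z.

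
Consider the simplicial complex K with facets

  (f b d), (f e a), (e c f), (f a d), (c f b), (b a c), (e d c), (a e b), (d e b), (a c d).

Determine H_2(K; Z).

H_2 = 0.

Fix the vertex order a < b < c < d < e < f and write every simplex with vertices in increasing order. Then dim K = 2 and the simplices of K are:

  0-simplices (6): a, b, c, d, e, f
  1-simplices (15): ab, ac, ad, ae, af, bc, bd, be, bf, cd, ce, cf, de, df, ef
  2-simplices (10): abc, abe, acd, adf, aef, bcf, bde, bdf, cde, cef

so the chain groups are C_0 ≅ Z^6, C_1 ≅ Z^15, C_2 ≅ Z^10.

∂_1: C_1 → C_0 maps an edge to its endpoints' difference, ∂[p,q] = q − p. For instance
  ∂ae = e − a.
This gives a 6×15 integer matrix of rank 5; reducing to Smith normal form yields diagonal entries (1,1,1,1,1).

The boundary map ∂_2: C_2 → C_1 maps a triangle to the signed sum of its edges. For instance
  ∂adf = df − af + ad,
  ∂aef = ef − af + ae.
The 15×10 boundary matrix has rank 10 and Smith normal form diag(1,1,1,1,1,1,1,1,1,2).

From H_k ≅ ker(∂_k) / im(∂_{k+1}) we obtain:

  H_2: rank ker ∂_2 − rank ∂_3 = (10 − 10) − 0 = 0, and there is no ∂_3, so H_2 ≅ 0.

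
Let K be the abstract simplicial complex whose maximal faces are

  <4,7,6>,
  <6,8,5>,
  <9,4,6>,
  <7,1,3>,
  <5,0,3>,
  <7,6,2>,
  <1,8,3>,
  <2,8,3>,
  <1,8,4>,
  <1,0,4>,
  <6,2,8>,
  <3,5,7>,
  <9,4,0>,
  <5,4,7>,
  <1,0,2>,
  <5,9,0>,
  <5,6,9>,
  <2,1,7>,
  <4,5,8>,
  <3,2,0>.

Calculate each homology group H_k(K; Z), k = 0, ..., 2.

H_0 = Z,  H_1 = Z ⊕ Z/2Z,  H_2 = 0.

Take the total order 0 < 1 < 2 < 3 < 4 < 5 < 6 < 7 < 8 < 9 on the vertex set. Then K (dimension 2) consists of the simplices:

  0-simplices (10): [0], [1], [2], [3], [4], [5], [6], [7], [8], [9]
  1-simplices (30): (30 of them)
  2-simplices (20): (20 of them)

Hence C_0 ≅ Z^10, C_1 ≅ Z^30, C_2 ≅ Z^20.

Boundary ∂_1: C_1 → C_0 sends each edge [p,q] (with p < q) to q − p. For instance
  ∂[1,8] = [8] − [1].
As a 10×30 matrix over Z this has rank 9, with invariant factors (1,1,1,1,1,1,1,1,1).

∂_2: C_2 → C_1 sends each 2-simplex [p,q,r] to [q,r] − [p,r] + [p,q]. For instance
  ∂[2,6,7] = [6,7] − [2,7] + [2,6],
  ∂[5,6,8] = [6,8] − [5,8] + [5,6].
The 30×20 boundary matrix has rank 20 and Smith normal form diag(1,1,1,1,1,1,1,1,1,1,1,1,1,1,1,1,1,1,1,2).

Computing H_k = (kernel of ∂_k) / (image of ∂_{k+1}):

  H_0: rank C_0 − rank ∂_1 = 10 − 9 = 1, and the invariant factors of ∂_1 are all 1, so H_0 ≅ Z.
  H_1: rank ker ∂_1 − rank ∂_2 = (30 − 9) − 20 = 1, and ∂_2 has invariant factor 2 > 1, so H_1 ≅ Z ⊕ Z/2Z.
  H_2: rank ker ∂_2 − rank ∂_3 = (20 − 20) − 0 = 0, and there is no ∂_3, so H_2 ≅ 0.

(K is a triangulation of the Klein bottle.)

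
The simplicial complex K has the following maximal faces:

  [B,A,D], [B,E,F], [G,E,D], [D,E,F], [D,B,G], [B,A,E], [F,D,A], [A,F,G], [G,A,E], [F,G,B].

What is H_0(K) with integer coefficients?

We work with the vertex ordering A < B < D < E < F < G. The simplices of K, each written with vertices in increasing order, are:

  0-simplices (6): A, B, D, E, F, G
  1-simplices (15): AB, AD, AE, AF, AG, BD, BE, BF, BG, DE, DF, DG, EF, EG, FG
  2-simplices (10): ABD, ABE, ADF, AEG, AFG, BDG, BEF, BFG, DEF, DEG

giving chain groups C_0 ≅ Z^6, C_1 ≅ Z^15, C_2 ≅ Z^10.

The boundary map ∂_1: C_1 → C_0 sends each edge [p,q] (with p < q) to q − p. For instance
  ∂EG = G − E.
This gives a 6×15 integer matrix of rank 5; reducing to Smith normal form yields diagonal entries (1,1,1,1,1).

Boundary ∂_2: C_2 → C_1 maps a triangle to the signed sum of its edges. For instance
  ∂ABD = BD − AD + AB,
  ∂ADF = DF − AF + AD.
As a 15×10 matrix over Z this has rank 10, with invariant factors (1,1,1,1,1,1,1,1,1,2).

From H_k ≅ ker(∂_k) / im(∂_{k+1}) we obtain:

  H_0: rank C_0 − rank ∂_1 = 6 − 5 = 1, and the invariant factors of ∂_1 are all 1, so H_0 ≅ Z.

(K is a triangulation of the real projective plane RP^2.)

H_0 = Z.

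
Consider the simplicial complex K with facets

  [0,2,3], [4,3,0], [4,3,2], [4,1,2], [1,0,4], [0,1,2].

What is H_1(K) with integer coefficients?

Fix the vertex order 0 < 1 < 2 < 3 < 4 and write every simplex with vertices in increasing order. Then dim K = 2 and the simplices of K are:

  0-simplices (5): [0], [1], [2], [3], [4]
  1-simplices (9): [0,1], [0,2], [0,3], [0,4], [1,2], [1,4], [2,3], [2,4], [3,4]
  2-simplices (6): [0,1,2], [0,1,4], [0,2,3], [0,3,4], [1,2,4], [2,3,4]

so the chain groups are C_0 ≅ Z^5, C_1 ≅ Z^9, C_2 ≅ Z^6.

The boundary map ∂_1: C_1 → C_0 is given by ∂[p,q] = [q] − [p].
The resulting 5×9 matrix has rank 4, and its Smith normal form has invariant factors (1,1,1,1).

The boundary map ∂_2: C_2 → C_1 maps a triangle to the signed sum of its edges. For instance
  ∂[0,1,2] = [1,2] − [0,2] + [0,1],
  ∂[1,2,4] = [2,4] − [1,4] + [1,2].
This gives a 9×6 integer matrix of rank 5; reducing to Smith normal form yields diagonal entries (1,1,1,1,1).

Now H_k = ker ∂_k / im ∂_{k+1}, so:

  H_1: rank ker ∂_1 − rank ∂_2 = (9 − 4) − 5 = 0, and the invariant factors of ∂_2 are all 1, so H_1 = 0.

H_1 ≅ 0.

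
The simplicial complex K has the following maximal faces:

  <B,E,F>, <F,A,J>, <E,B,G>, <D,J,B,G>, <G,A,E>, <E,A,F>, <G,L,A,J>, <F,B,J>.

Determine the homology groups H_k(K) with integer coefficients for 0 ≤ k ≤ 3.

Take the total order A < B < D < E < F < G < J < L on the vertex set. Then K (dimension 3) consists of the simplices:

  0-simplices (8): A, B, D, E, F, G, J, L
  1-simplices (18): AE, AF, AG, AJ, AL, BD, BE, BF, BG, BJ, DG, DJ, EF, EG, FJ, GJ, GL, JL
  2-simplices (14): AEF, AEG, AFJ, AGJ, AGL, AJL, BDG, BDJ, BEF, BEG, BFJ, BGJ, DGJ, GJL
  3-simplices (2): AGJL, BDGJ

giving chain groups C_0 ≅ Z^8, C_1 ≅ Z^18, C_2 ≅ Z^14, C_3 ≅ Z^2.

Boundary ∂_1: C_1 → C_0 is given by ∂[p,q] = [q] − [p]. For instance
  ∂BJ = J − B.
This gives a 8×18 integer matrix of rank 7; reducing to Smith normal form yields diagonal entries (1,1,1,1,1,1,1).

Boundary ∂_2: C_2 → C_1 maps a triangle to the signed sum of its edges. For instance
  ∂AJL = JL − AL + AJ,
  ∂AFJ = FJ − AJ + AF.
The 18×14 boundary matrix has rank 11 and Smith normal form diag(1,1,1,1,1,1,1,1,1,1,1).

∂_3: C_3 → C_2 sends each 3-simplex σ to the alternating sum Σ_i (−1)^i (σ with its i-th vertex removed). For instance
  ∂AGJL = GJL − AJL + AGL − AGJ,
  ∂BDGJ = DGJ − BGJ + BDJ − BDG.
The resulting 14×2 matrix has rank 2, and its Smith normal form has invariant factors (1,1).

Computing H_k = (kernel of ∂_k) / (image of ∂_{k+1}):

  H_0: rank C_0 − rank ∂_1 = 8 − 7 = 1, and the invariant factors of ∂_1 are all 1, so H_0 ≅ Z.
  H_1: rank ker ∂_1 − rank ∂_2 = (18 − 7) − 11 = 0, and the invariant factors of ∂_2 are all 1, so H_1 ≅ 0.
  H_2: rank ker ∂_2 − rank ∂_3 = (14 − 11) − 2 = 1, and the invariant factors of ∂_3 are all 1, so H_2 ≅ Z.
  H_3: rank ker ∂_3 − rank ∂_4 = (2 − 2) − 0 = 0, and there is no ∂_4, so H_3 ≅ 0.

H_0 ≅ Z,  H_1 = 0,  H_2 ≅ Z,  H_3 = 0.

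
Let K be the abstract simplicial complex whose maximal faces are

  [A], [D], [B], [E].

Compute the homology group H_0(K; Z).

Fix the vertex order A < B < D < E and write every simplex with vertices in increasing order. Then dim K = 0 and the simplices of K are:

  0-simplices (4): A, B, D, E

so the chain groups are C_0 ≅ Z^4.

Reading off H_k = ker ∂_k / im ∂_{k+1}:

  H_0: rank C_0 − rank ∂_1 = 4 − 0 = 4, and there is no ∂_1, so H_0 ≅ Z^4.

H_0 = Z^4.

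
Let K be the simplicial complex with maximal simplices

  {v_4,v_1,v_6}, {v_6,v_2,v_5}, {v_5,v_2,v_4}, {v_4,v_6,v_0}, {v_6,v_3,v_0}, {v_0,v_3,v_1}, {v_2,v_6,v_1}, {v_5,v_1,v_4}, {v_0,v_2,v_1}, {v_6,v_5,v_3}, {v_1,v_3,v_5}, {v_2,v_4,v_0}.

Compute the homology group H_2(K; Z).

H_2 ≅ 0.

Order the vertices as v_0 < v_1 < v_2 < v_3 < v_4 < v_5 < v_6. Listing each simplex with vertices in this order, K has dimension 2 with simplices:

  0-simplices (7): [v_0], [v_1], [v_2], [v_3], [v_4], [v_5], [v_6]
  1-simplices (18): (18 of them)
  2-simplices (12): (12 of them)

so the chain groups are C_0 ≅ Z^7, C_1 ≅ Z^18, C_2 ≅ Z^12.

Boundary ∂_1: C_1 → C_0 is given by ∂[p,q] = [q] − [p].
The resulting 7×18 matrix has rank 6, and its Smith normal form has invariant factors (1,1,1,1,1,1).

∂_2: C_2 → C_1 acts by ∂[p,q,r] = [q,r] − [p,r] + [p,q]. For instance
  ∂[v_0,v_4,v_6] = [v_4,v_6] − [v_0,v_6] + [v_0,v_4],
  ∂[v_1,v_4,v_6] = [v_4,v_6] − [v_1,v_6] + [v_1,v_4].
This gives a 18×12 integer matrix of rank 12; reducing to Smith normal form yields diagonal entries (1,1,1,1,1,1,1,1,1,1,1,2).

Computing H_k = (kernel of ∂_k) / (image of ∂_{k+1}):

  H_2: rank ker ∂_2 − rank ∂_3 = (12 − 12) − 0 = 0, and there is no ∂_3, so H_2 = 0.

(K is a triangulation of the real projective plane RP^2.)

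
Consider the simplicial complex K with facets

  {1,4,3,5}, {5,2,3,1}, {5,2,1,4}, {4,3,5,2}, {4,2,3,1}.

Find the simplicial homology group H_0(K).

We work with the vertex ordering 1 < 2 < 3 < 4 < 5. The simplices of K, each written with vertices in increasing order, are:

  0-simplices (5): [1], [2], [3], [4], [5]
  1-simplices (10): [1,2], [1,3], [1,4], [1,5], [2,3], [2,4], [2,5], [3,4], [3,5], [4,5]
  2-simplices (10): [1,2,3], [1,2,4], [1,2,5], [1,3,4], [1,3,5], [1,4,5], [2,3,4], [2,3,5], [2,4,5], [3,4,5]
  3-simplices (5): [1,2,3,4], [1,2,3,5], [1,2,4,5], [1,3,4,5], [2,3,4,5]

so the chain groups are C_0 ≅ Z^5, C_1 ≅ Z^10, C_2 ≅ Z^10, C_3 ≅ Z^5.

Boundary ∂_1: C_1 → C_0 maps an edge to its endpoints' difference, ∂[p,q] = q − p. For instance
  ∂[2,4] = [4] − [2].
As a 5×10 matrix over Z this has rank 4, with invariant factors (1,1,1,1).

∂_2: C_2 → C_1 sends each 2-simplex [p,q,r] to [q,r] − [p,r] + [p,q]. For instance
  ∂[2,4,5] = [4,5] − [2,5] + [2,4],
  ∂[1,2,4] = [2,4] − [1,4] + [1,2].
The resulting 10×10 matrix has rank 6, and its Smith normal form has invariant factors (1,1,1,1,1,1).

The boundary map ∂_3: C_3 → C_2 sends each 3-simplex σ to the alternating sum Σ_i (−1)^i (σ with its i-th vertex removed). For instance
  ∂[2,3,4,5] = [3,4,5] − [2,4,5] + [2,3,5] − [2,3,4],
  ∂[1,2,3,5] = [2,3,5] − [1,3,5] + [1,2,5] − [1,2,3].
The 10×5 boundary matrix has rank 4 and Smith normal form diag(1,1,1,1).

Now H_k = ker ∂_k / im ∂_{k+1}, so:

  H_0: rank C_0 − rank ∂_1 = 5 − 4 = 1, and the invariant factors of ∂_1 are all 1, so H_0 = Z.

H_0 ≅ Z.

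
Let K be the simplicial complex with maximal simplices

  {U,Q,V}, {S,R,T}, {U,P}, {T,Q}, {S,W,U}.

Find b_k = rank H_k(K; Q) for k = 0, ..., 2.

We work with the vertex ordering P < Q < R < S < T < U < V < W. The simplices of K, each written with vertices in increasing order, are:

  0-simplices (8): P, Q, R, S, T, U, V, W
  1-simplices (11): PU, QT, QU, QV, RS, RT, ST, SU, SW, UV, UW
  2-simplices (3): QUV, RST, SUW

giving chain groups C_0 ≅ Z^8, C_1 ≅ Z^11, C_2 ≅ Z^3.

∂_1: C_1 → C_0 is given by ∂[p,q] = [q] − [p].
This gives a 8×11 integer matrix of rank 7; reducing to Smith normal form yields diagonal entries (1,1,1,1,1,1,1).

∂_2: C_2 → C_1 maps a triangle to the signed sum of its edges. For instance
  ∂QUV = UV − QV + QU,
  ∂SUW = UW − SW + SU.
The 11×3 boundary matrix has rank 3 and Smith normal form diag(1,1,1).

From H_k ≅ ker(∂_k) / im(∂_{k+1}) we obtain:

  H_0: rank C_0 − rank ∂_1 = 8 − 7 = 1, and the invariant factors of ∂_1 are all 1, so H_0 ≅ Z.
  H_1: rank ker ∂_1 − rank ∂_2 = (11 − 7) − 3 = 1, and the invariant factors of ∂_2 are all 1, so H_1 ≅ Z.
  H_2: rank ker ∂_2 − rank ∂_3 = (3 − 3) − 0 = 0, and there is no ∂_3, so H_2 ≅ 0.

Hence the Betti numbers are b_0 = 1, b_1 = 1, b_2 = 0.

b_0 = 1, b_1 = 1, b_2 = 0.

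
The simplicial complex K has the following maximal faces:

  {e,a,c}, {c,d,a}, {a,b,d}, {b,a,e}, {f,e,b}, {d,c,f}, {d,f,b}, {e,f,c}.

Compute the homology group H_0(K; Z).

H_0 = Z.

Take the total order a < b < c < d < e < f on the vertex set. Then K (dimension 2) consists of the simplices:

  0-simplices (6): a, b, c, d, e, f
  1-simplices (12): ab, ac, ad, ae, bd, be, bf, cd, ce, cf, df, ef
  2-simplices (8): abd, abe, acd, ace, bdf, bef, cdf, cef

giving chain groups C_0 ≅ Z^6, C_1 ≅ Z^12, C_2 ≅ Z^8.

The boundary map ∂_1: C_1 → C_0 maps an edge to its endpoints' difference, ∂[p,q] = q − p. For instance
  ∂ae = e − a.
The 6×12 boundary matrix has rank 5 and Smith normal form diag(1,1,1,1,1).

Boundary ∂_2: C_2 → C_1 acts by ∂[p,q,r] = [q,r] − [p,r] + [p,q]. For instance
  ∂bdf = df − bf + bd,
  ∂cdf = df − cf + cd.
As a 12×8 matrix over Z this has rank 7, with invariant factors (1,1,1,1,1,1,1).

Reading off H_k = ker ∂_k / im ∂_{k+1}:

  H_0: rank C_0 − rank ∂_1 = 6 − 5 = 1, and the invariant factors of ∂_1 are all 1, so H_0 ≅ Z.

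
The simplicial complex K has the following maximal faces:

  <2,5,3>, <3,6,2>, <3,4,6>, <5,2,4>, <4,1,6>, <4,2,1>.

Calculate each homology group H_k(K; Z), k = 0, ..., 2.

Order the vertices as 1 < 2 < 3 < 4 < 5 < 6. Listing each simplex with vertices in this order, K has dimension 2 with simplices:

  0-simplices (6): [1], [2], [3], [4], [5], [6]
  1-simplices (12): [1,2], [1,4], [1,6], [2,3], [2,4], [2,5], [2,6], [3,4], [3,5], [3,6], [4,5], [4,6]
  2-simplices (6): [1,2,4], [1,4,6], [2,3,5], [2,3,6], [2,4,5], [3,4,6]

so the chain groups are C_0 ≅ Z^6, C_1 ≅ Z^12, C_2 ≅ Z^6.

∂_1: C_1 → C_0 sends each edge [p,q] (with p < q) to q − p. For instance
  ∂[2,6] = [6] − [2].
As a 6×12 matrix over Z this has rank 5, with invariant factors (1,1,1,1,1).

Boundary ∂_2: C_2 → C_1 maps a triangle to the signed sum of its edges. For instance
  ∂[1,4,6] = [4,6] − [1,6] + [1,4],
  ∂[2,3,6] = [3,6] − [2,6] + [2,3].
This gives a 12×6 integer matrix of rank 6; reducing to Smith normal form yields diagonal entries (1,1,1,1,1,1).

Now H_k = ker ∂_k / im ∂_{k+1}, so:

  H_0: rank C_0 − rank ∂_1 = 6 − 5 = 1, and the invariant factors of ∂_1 are all 1, so H_0 = Z.
  H_1: rank ker ∂_1 − rank ∂_2 = (12 − 5) − 6 = 1, and the invariant factors of ∂_2 are all 1, so H_1 = Z.
  H_2: rank ker ∂_2 − rank ∂_3 = (6 − 6) − 0 = 0, and there is no ∂_3, so H_2 = 0.

As a check, the Euler characteristic is 6 − 12 + 6 = 0, which agrees with 1 − 1 + 0 = 0.

H_0 ≅ Z,  H_1 ≅ Z,  H_2 = 0.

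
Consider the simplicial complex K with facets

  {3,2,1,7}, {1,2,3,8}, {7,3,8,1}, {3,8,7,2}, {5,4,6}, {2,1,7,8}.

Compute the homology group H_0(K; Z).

K has 8 vertices, 13 edges, 11 triangles, 5 3-simplices.
rank ∂_0 = 0, rank ∂_1 = 6 ⇒ b_0 = 8 − 0 − 6 = 2; all invariant factors of ∂_1 are 1 so no torsion. So H_0 ≅ Z^2.

H_0 = Z^2.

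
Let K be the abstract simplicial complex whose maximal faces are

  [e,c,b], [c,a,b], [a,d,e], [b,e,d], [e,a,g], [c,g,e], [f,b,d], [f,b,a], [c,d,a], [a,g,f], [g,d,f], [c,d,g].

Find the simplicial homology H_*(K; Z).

H_0 ≅ Z,  H_1 ≅ Z/2,  H_2 = 0.

Fix the vertex order a < b < c < d < e < f < g and write every simplex with vertices in increasing order. Then dim K = 2 and the simplices of K are:

  0-simplices (7): a, b, c, d, e, f, g
  1-simplices (18): ab, ac, ad, ae, af, ag, bc, bd, be, bf, cd, ce, cg, de, df, dg, eg, fg
  2-simplices (12): abc, abf, acd, ade, aeg, afg, bce, bde, bdf, cdg, ceg, dfg

Hence C_0 ≅ Z^7, C_1 ≅ Z^18, C_2 ≅ Z^12.

∂_1: C_1 → C_0 sends each edge [p,q] (with p < q) to q − p.
The 7×18 boundary matrix has rank 6 and Smith normal form diag(1,1,1,1,1,1).

∂_2: C_2 → C_1 maps a triangle to the signed sum of its edges. For instance
  ∂bdf = df − bf + bd,
  ∂bde = de − be + bd.
As a 18×12 matrix over Z this has rank 12, with invariant factors (1,1,1,1,1,1,1,1,1,1,1,2).

Now H_k = ker ∂_k / im ∂_{k+1}, so:

  H_0: rank C_0 − rank ∂_1 = 7 − 6 = 1, and the invariant factors of ∂_1 are all 1, so H_0 = Z.
  H_1: rank ker ∂_1 − rank ∂_2 = (18 − 6) − 12 = 0, and ∂_2 has invariant factor 2 > 1, so H_1 = Z/2.
  H_2: rank ker ∂_2 − rank ∂_3 = (12 − 12) − 0 = 0, and there is no ∂_3, so H_2 = 0.

(K is a triangulation of the real projective plane RP^2.)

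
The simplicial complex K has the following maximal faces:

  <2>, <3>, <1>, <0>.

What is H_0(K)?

H_0 = Z^4.

Take the total order 0 < 1 < 2 < 3 on the vertex set. Then K (dimension 0) consists of the simplices:

  0-simplices (4): [0], [1], [2], [3]

giving chain groups C_0 ≅ Z^4.

Now H_k = ker ∂_k / im ∂_{k+1}, so:

  H_0: rank C_0 − rank ∂_1 = 4 − 0 = 4, and there is no ∂_1, so H_0 = Z^4.

(K is a triangulation of a set of 4 points.)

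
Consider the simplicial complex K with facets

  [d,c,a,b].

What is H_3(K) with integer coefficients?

Fix the vertex order a < b < c < d and write every simplex with vertices in increasing order. Then dim K = 3 and the simplices of K are:

  0-simplices (4): a, b, c, d
  1-simplices (6): ab, ac, ad, bc, bd, cd
  2-simplices (4): abc, abd, acd, bcd
  3-simplices (1): abcd

Hence C_0 ≅ Z^4, C_1 ≅ Z^6, C_2 ≅ Z^4, C_3 ≅ Z^1.

Boundary ∂_1: C_1 → C_0 maps an edge to its endpoints' difference, ∂[p,q] = q − p.
This gives a 4×6 integer matrix of rank 3; reducing to Smith normal form yields diagonal entries (1,1,1).

The boundary map ∂_2: C_2 → C_1 acts by ∂[p,q,r] = [q,r] − [p,r] + [p,q]. For instance
  ∂abc = bc − ac + ab,
  ∂acd = cd − ad + ac.
As a 6×4 matrix over Z this has rank 3, with invariant factors (1,1,1).

Boundary ∂_3: C_3 → C_2 sends each 3-simplex σ to the alternating sum Σ_i (−1)^i (σ with its i-th vertex removed). For instance
  ∂abcd = bcd − acd + abd − abc.
The 4×1 boundary matrix has rank 1 and Smith normal form diag(1).

Computing H_k = (kernel of ∂_k) / (image of ∂_{k+1}):

  H_3: rank ker ∂_3 − rank ∂_4 = (1 − 1) − 0 = 0, and there is no ∂_4, so H_3 = 0.

H_3 = 0.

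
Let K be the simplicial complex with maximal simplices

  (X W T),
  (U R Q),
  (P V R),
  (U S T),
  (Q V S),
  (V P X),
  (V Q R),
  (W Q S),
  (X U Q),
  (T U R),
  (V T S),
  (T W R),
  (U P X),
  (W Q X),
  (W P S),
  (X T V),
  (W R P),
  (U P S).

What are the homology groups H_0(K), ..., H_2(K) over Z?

Fix the vertex order P < Q < R < S < T < U < V < W < X and write every simplex with vertices in increasing order. Then dim K = 2 and the simplices of K are:

  0-simplices (9): P, Q, R, S, T, U, V, W, X
  1-simplices (27): PR, PS, PU, PV, PW, PX, QR, QS, QU, QV, QW, QX, RT, RU, RV, RW, ST, SU, SV, SW, TU, TV, TW, TX, UX, VX, WX
  2-simplices (18): PRV, PRW, PSU, PSW, PUX, PVX, QRU, QRV, QSV, QSW, QUX, QWX, RTU, RTW, STU, STV, TVX, TWX

Hence C_0 ≅ Z^9, C_1 ≅ Z^27, C_2 ≅ Z^18.

∂_1: C_1 → C_0 sends each edge [p,q] (with p < q) to q − p. For instance
  ∂PX = X − P.
The 9×27 boundary matrix has rank 8 and Smith normal form diag(1,1,1,1,1,1,1,1).

The boundary map ∂_2: C_2 → C_1 maps a triangle to the signed sum of its edges. For instance
  ∂QUX = UX − QX + QU,
  ∂QWX = WX − QX + QW.
The 27×18 boundary matrix has rank 17 and Smith normal form diag(1,1,1,1,1,1,1,1,1,1,1,1,1,1,1,1,1).

From H_k ≅ ker(∂_k) / im(∂_{k+1}) we obtain:

  H_0: rank C_0 − rank ∂_1 = 9 − 8 = 1, and the invariant factors of ∂_1 are all 1, so H_0 = Z.
  H_1: rank ker ∂_1 − rank ∂_2 = (27 − 8) − 17 = 2, and the invariant factors of ∂_2 are all 1, so H_1 = Z^2.
  H_2: rank ker ∂_2 − rank ∂_3 = (18 − 17) − 0 = 1, and there is no ∂_3, so H_2 = Z.

As a check, the Euler characteristic is 9 − 27 + 18 = 0, which agrees with 1 − 2 + 1 = 0.
(K is a triangulation of the torus T^2.)

H_0 = Z,  H_1 = Z^2,  H_2 = Z.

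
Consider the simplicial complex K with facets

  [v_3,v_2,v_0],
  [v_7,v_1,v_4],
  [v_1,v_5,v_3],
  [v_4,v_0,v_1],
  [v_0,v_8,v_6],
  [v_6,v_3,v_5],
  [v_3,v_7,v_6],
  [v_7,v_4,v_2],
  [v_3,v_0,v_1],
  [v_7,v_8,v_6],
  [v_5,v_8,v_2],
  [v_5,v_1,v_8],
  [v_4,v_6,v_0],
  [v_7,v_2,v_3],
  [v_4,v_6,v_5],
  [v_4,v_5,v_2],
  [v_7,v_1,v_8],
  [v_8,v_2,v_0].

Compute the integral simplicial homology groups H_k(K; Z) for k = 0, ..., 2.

H_0 ≅ Z,  H_1 ≅ Z^2,  H_2 ≅ Z.

K has 9 vertices, 27 edges, 18 triangles.
rank ∂_0 = 0, rank ∂_1 = 8 ⇒ b_0 = 9 − 0 − 8 = 1; all invariant factors of ∂_1 are 1 so no torsion. So H_0 = Z.
rank ∂_1 = 8, rank ∂_2 = 17 ⇒ b_1 = 27 − 8 − 17 = 2; all invariant factors of ∂_2 are 1 so no torsion. So H_1 = Z^2.
rank ∂_2 = 17, rank ∂_3 = 0 ⇒ b_2 = 18 − 17 − 0 = 1. So H_2 = Z.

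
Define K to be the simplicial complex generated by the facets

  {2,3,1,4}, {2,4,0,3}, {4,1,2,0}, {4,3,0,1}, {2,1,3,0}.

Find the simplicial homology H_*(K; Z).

H_0 = Z,  H_1 = 0,  H_2 = 0,  H_3 = Z.

Order the vertices as 0 < 1 < 2 < 3 < 4. Listing each simplex with vertices in this order, K has dimension 3 with simplices:

  0-simplices (5): [0], [1], [2], [3], [4]
  1-simplices (10): [0,1], [0,2], [0,3], [0,4], [1,2], [1,3], [1,4], [2,3], [2,4], [3,4]
  2-simplices (10): [0,1,2], [0,1,3], [0,1,4], [0,2,3], [0,2,4], [0,3,4], [1,2,3], [1,2,4], [1,3,4], [2,3,4]
  3-simplices (5): [0,1,2,3], [0,1,2,4], [0,1,3,4], [0,2,3,4], [1,2,3,4]

Hence C_0 ≅ Z^5, C_1 ≅ Z^10, C_2 ≅ Z^10, C_3 ≅ Z^5.

Boundary ∂_1: C_1 → C_0 is given by ∂[p,q] = [q] − [p]. For instance
  ∂[0,1] = [1] − [0].
As a 5×10 matrix over Z this has rank 4, with invariant factors (1,1,1,1).

The boundary map ∂_2: C_2 → C_1 maps a triangle to the signed sum of its edges. For instance
  ∂[0,1,3] = [1,3] − [0,3] + [0,1],
  ∂[1,2,4] = [2,4] − [1,4] + [1,2].
The 10×10 boundary matrix has rank 6 and Smith normal form diag(1,1,1,1,1,1).

Boundary ∂_3: C_3 → C_2 sends each 3-simplex σ to the alternating sum Σ_i (−1)^i (σ with its i-th vertex removed). For instance
  ∂[0,1,3,4] = [1,3,4] − [0,3,4] + [0,1,4] − [0,1,3],
  ∂[0,1,2,3] = [1,2,3] − [0,2,3] + [0,1,3] − [0,1,2].
As a 10×5 matrix over Z this has rank 4, with invariant factors (1,1,1,1).

Now H_k = ker ∂_k / im ∂_{k+1}, so:

  H_0: rank C_0 − rank ∂_1 = 5 − 4 = 1, and the invariant factors of ∂_1 are all 1, so H_0 ≅ Z.
  H_1: rank ker ∂_1 − rank ∂_2 = (10 − 4) − 6 = 0, and the invariant factors of ∂_2 are all 1, so H_1 ≅ 0.
  H_2: rank ker ∂_2 − rank ∂_3 = (10 − 6) − 4 = 0, and the invariant factors of ∂_3 are all 1, so H_2 ≅ 0.
  H_3: rank ker ∂_3 − rank ∂_4 = (5 − 4) − 0 = 1, and there is no ∂_4, so H_3 ≅ Z.

As a check, the Euler characteristic is 5 − 10 + 10 − 5 = 0, which agrees with 1 − 0 + 0 − 1 = 0.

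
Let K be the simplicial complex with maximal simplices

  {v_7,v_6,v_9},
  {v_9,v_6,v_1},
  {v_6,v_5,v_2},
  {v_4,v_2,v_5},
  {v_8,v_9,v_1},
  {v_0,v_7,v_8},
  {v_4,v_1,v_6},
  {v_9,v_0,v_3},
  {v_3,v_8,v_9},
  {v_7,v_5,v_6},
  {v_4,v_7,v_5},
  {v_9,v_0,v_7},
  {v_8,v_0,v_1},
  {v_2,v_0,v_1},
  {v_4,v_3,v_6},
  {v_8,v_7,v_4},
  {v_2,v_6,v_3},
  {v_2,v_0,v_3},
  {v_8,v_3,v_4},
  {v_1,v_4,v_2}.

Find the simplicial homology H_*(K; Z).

Order the vertices as v_0 < v_1 < v_2 < v_3 < v_4 < v_5 < v_6 < v_7 < v_8 < v_9. Listing each simplex with vertices in this order, K has dimension 2 with simplices:

  0-simplices (10): [v_0], [v_1], [v_2], [v_3], [v_4], [v_5], [v_6], [v_7], [v_8], [v_9]
  1-simplices (30): (30 of them)
  2-simplices (20): (20 of them)

so the chain groups are C_0 ≅ Z^10, C_1 ≅ Z^30, C_2 ≅ Z^20.

Boundary ∂_1: C_1 → C_0 is given by ∂[p,q] = [q] − [p]. For instance
  ∂[v_1,v_4] = [v_4] − [v_1].
The resulting 10×30 matrix has rank 9, and its Smith normal form has invariant factors (1,1,1,1,1,1,1,1,1).

Boundary ∂_2: C_2 → C_1 sends each 2-simplex [p,q,r] to [q,r] − [p,r] + [p,q]. For instance
  ∂[v_0,v_3,v_9] = [v_3,v_9] − [v_0,v_9] + [v_0,v_3],
  ∂[v_2,v_4,v_5] = [v_4,v_5] − [v_2,v_5] + [v_2,v_4].
The 30×20 boundary matrix has rank 20 and Smith normal form diag(1,1,1,1,1,1,1,1,1,1,1,1,1,1,1,1,1,1,1,2).

From H_k ≅ ker(∂_k) / im(∂_{k+1}) we obtain:

  H_0: rank C_0 − rank ∂_1 = 10 − 9 = 1, and the invariant factors of ∂_1 are all 1, so H_0 ≅ Z.
  H_1: rank ker ∂_1 − rank ∂_2 = (30 − 9) − 20 = 1, and ∂_2 has invariant factor 2 > 1, so H_1 ≅ Z ⊕ Z/2.
  H_2: rank ker ∂_2 − rank ∂_3 = (20 − 20) − 0 = 0, and there is no ∂_3, so H_2 ≅ 0.

H_0 ≅ Z,  H_1 ≅ Z ⊕ Z/2,  H_2 = 0.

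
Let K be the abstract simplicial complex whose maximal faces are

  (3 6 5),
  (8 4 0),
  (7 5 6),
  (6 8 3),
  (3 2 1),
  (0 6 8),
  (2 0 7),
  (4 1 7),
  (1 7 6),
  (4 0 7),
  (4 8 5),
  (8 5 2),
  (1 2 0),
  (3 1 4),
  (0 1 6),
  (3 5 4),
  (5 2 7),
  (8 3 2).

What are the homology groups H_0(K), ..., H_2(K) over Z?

Fix the vertex order 0 < 1 < 2 < 3 < 4 < 5 < 6 < 7 < 8 and write every simplex with vertices in increasing order. Then dim K = 2 and the simplices of K are:

  0-simplices (9): [0], [1], [2], [3], [4], [5], [6], [7], [8]
  1-simplices (27): (27 of them)
  2-simplices (18): [0,1,2], [0,1,6], [0,2,7], [0,4,7], [0,4,8], [0,6,8], [1,2,3], [1,3,4], [1,4,7], [1,6,7], [2,3,8], [2,5,7], [2,5,8], [3,4,5], [3,5,6], [3,6,8], [4,5,8], [5,6,7]

Hence C_0 ≅ Z^9, C_1 ≅ Z^27, C_2 ≅ Z^18.

The boundary map ∂_1: C_1 → C_0 is given by ∂[p,q] = [q] − [p].
The resulting 9×27 matrix has rank 8, and its Smith normal form has invariant factors (1,1,1,1,1,1,1,1).

∂_2: C_2 → C_1 acts by ∂[p,q,r] = [q,r] − [p,r] + [p,q]. For instance
  ∂[2,5,8] = [5,8] − [2,8] + [2,5],
  ∂[5,6,7] = [6,7] − [5,7] + [5,6].
The 27×18 boundary matrix has rank 18 and Smith normal form diag(1,1,1,1,1,1,1,1,1,1,1,1,1,1,1,1,1,2).

Reading off H_k = ker ∂_k / im ∂_{k+1}:

  H_0: rank C_0 − rank ∂_1 = 9 − 8 = 1, and the invariant factors of ∂_1 are all 1, so H_0 ≅ Z.
  H_1: rank ker ∂_1 − rank ∂_2 = (27 − 8) − 18 = 1, and ∂_2 has invariant factor 2 > 1, so H_1 ≅ Z ⊕ Z/2Z.
  H_2: rank ker ∂_2 − rank ∂_3 = (18 − 18) − 0 = 0, and there is no ∂_3, so H_2 ≅ 0.

As a check, the Euler characteristic is 9 − 27 + 18 = 0, which agrees with 1 − 1 + 0 = 0.

H_0 = Z,  H_1 = Z ⊕ Z/2Z,  H_2 = 0.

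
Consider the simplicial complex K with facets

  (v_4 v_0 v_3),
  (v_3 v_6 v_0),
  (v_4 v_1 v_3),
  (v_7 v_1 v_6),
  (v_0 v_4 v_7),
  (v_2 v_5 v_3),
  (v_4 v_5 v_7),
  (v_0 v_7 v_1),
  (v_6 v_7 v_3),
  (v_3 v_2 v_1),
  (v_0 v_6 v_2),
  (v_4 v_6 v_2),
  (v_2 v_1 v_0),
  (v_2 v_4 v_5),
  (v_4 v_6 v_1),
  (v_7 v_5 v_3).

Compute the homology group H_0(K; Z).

Take the total order v_0 < v_1 < v_2 < v_3 < v_4 < v_5 < v_6 < v_7 on the vertex set. Then K (dimension 2) consists of the simplices:

  0-simplices (8): [v_0], [v_1], [v_2], [v_3], [v_4], [v_5], [v_6], [v_7]
  1-simplices (24): (24 of them)
  2-simplices (16): (16 of them)

so the chain groups are C_0 ≅ Z^8, C_1 ≅ Z^24, C_2 ≅ Z^16.

Boundary ∂_1: C_1 → C_0 maps an edge to its endpoints' difference, ∂[p,q] = q − p.
The resulting 8×24 matrix has rank 7, and its Smith normal form has invariant factors (1,1,1,1,1,1,1).

The boundary map ∂_2: C_2 → C_1 maps a triangle to the signed sum of its edges. For instance
  ∂[v_3,v_5,v_7] = [v_5,v_7] − [v_3,v_7] + [v_3,v_5],
  ∂[v_0,v_2,v_6] = [v_2,v_6] − [v_0,v_6] + [v_0,v_2].
As a 24×16 matrix over Z this has rank 15, with invariant factors (1,1,1,1,1,1,1,1,1,1,1,1,1,1,1).

Reading off H_k = ker ∂_k / im ∂_{k+1}:

  H_0: rank C_0 − rank ∂_1 = 8 − 7 = 1, and the invariant factors of ∂_1 are all 1, so H_0 = Z.

(K is a triangulation of the torus T^2.)

H_0 = Z.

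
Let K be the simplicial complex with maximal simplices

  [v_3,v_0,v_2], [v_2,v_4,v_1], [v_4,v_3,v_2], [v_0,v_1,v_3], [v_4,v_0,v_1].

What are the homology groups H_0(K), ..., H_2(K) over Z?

H_0 ≅ Z,  H_1 ≅ Z,  H_2 = 0.

Take the total order v_0 < v_1 < v_2 < v_3 < v_4 on the vertex set. Then K (dimension 2) consists of the simplices:

  0-simplices (5): [v_0], [v_1], [v_2], [v_3], [v_4]
  1-simplices (10): [v_0,v_1], [v_0,v_2], [v_0,v_3], [v_0,v_4], [v_1,v_2], [v_1,v_3], [v_1,v_4], [v_2,v_3], [v_2,v_4], [v_3,v_4]
  2-simplices (5): [v_0,v_1,v_3], [v_0,v_1,v_4], [v_0,v_2,v_3], [v_1,v_2,v_4], [v_2,v_3,v_4]

Hence C_0 ≅ Z^5, C_1 ≅ Z^10, C_2 ≅ Z^5.

Boundary ∂_1: C_1 → C_0 is given by ∂[p,q] = [q] − [p]. For instance
  ∂[v_0,v_4] = [v_4] − [v_0].
The 5×10 boundary matrix has rank 4 and Smith normal form diag(1,1,1,1).

∂_2: C_2 → C_1 sends each 2-simplex [p,q,r] to [q,r] − [p,r] + [p,q]. For instance
  ∂[v_0,v_1,v_3] = [v_1,v_3] − [v_0,v_3] + [v_0,v_1],
  ∂[v_0,v_1,v_4] = [v_1,v_4] − [v_0,v_4] + [v_0,v_1].
As a 10×5 matrix over Z this has rank 5, with invariant factors (1,1,1,1,1).

From H_k ≅ ker(∂_k) / im(∂_{k+1}) we obtain:

  H_0: rank C_0 − rank ∂_1 = 5 − 4 = 1, and the invariant factors of ∂_1 are all 1, so H_0 = Z.
  H_1: rank ker ∂_1 − rank ∂_2 = (10 − 4) − 5 = 1, and the invariant factors of ∂_2 are all 1, so H_1 = Z.
  H_2: rank ker ∂_2 − rank ∂_3 = (5 − 5) − 0 = 0, and there is no ∂_3, so H_2 = 0.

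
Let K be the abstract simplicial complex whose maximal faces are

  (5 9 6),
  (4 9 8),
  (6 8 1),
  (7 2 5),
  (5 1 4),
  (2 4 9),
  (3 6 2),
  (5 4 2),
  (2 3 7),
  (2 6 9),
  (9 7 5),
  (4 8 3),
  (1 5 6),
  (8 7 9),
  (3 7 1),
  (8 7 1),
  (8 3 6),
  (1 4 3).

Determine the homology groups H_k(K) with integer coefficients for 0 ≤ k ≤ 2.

H_0 = Z,  H_1 = Z ⊕ Z/2,  H_2 = 0.

K has 9 vertices, 27 edges, 18 triangles.
rank ∂_0 = 0, rank ∂_1 = 8 ⇒ b_0 = 9 − 0 − 8 = 1; all invariant factors of ∂_1 are 1 so no torsion. So H_0 = Z.
rank ∂_1 = 8, rank ∂_2 = 18 ⇒ b_1 = 27 − 8 − 18 = 1; ∂_2 has invariant factor(s) [2] giving torsion. So H_1 = Z ⊕ Z/2.
rank ∂_2 = 18, rank ∂_3 = 0 ⇒ b_2 = 18 − 18 − 0 = 0. So H_2 = 0.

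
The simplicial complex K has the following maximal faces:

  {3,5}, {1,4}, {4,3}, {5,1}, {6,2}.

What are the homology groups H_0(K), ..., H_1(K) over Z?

H_0 ≅ Z^2,  H_1 ≅ Z.

Fix the vertex order 1 < 2 < 3 < 4 < 5 < 6 and write every simplex with vertices in increasing order. Then dim K = 1 and the simplices of K are:

  0-simplices (6): [1], [2], [3], [4], [5], [6]
  1-simplices (5): [1,4], [1,5], [2,6], [3,4], [3,5]

Hence C_0 ≅ Z^6, C_1 ≅ Z^5.

∂_1: C_1 → C_0 is given by ∂[p,q] = [q] − [p]. For instance
  ∂[3,5] = [5] − [3].
This gives a 6×5 integer matrix of rank 4; reducing to Smith normal form yields diagonal entries (1,1,1,1).

Reading off H_k = ker ∂_k / im ∂_{k+1}:

  H_0: rank C_0 − rank ∂_1 = 6 − 4 = 2, and the invariant factors of ∂_1 are all 1, so H_0 = Z^2.
  H_1: rank ker ∂_1 − rank ∂_2 = (5 − 4) − 0 = 1, and there is no ∂_2, so H_1 = Z.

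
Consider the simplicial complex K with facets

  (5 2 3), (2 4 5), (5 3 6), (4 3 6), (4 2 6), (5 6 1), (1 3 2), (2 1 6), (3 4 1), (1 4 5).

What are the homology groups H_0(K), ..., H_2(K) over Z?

H_0 = Z,  H_1 = Z_2,  H_2 = 0.

We work with the vertex ordering 1 < 2 < 3 < 4 < 5 < 6. The simplices of K, each written with vertices in increasing order, are:

  0-simplices (6): [1], [2], [3], [4], [5], [6]
  1-simplices (15): [1,2], [1,3], [1,4], [1,5], [1,6], [2,3], [2,4], [2,5], [2,6], [3,4], [3,5], [3,6], [4,5], [4,6], [5,6]
  2-simplices (10): [1,2,3], [1,2,6], [1,3,4], [1,4,5], [1,5,6], [2,3,5], [2,4,5], [2,4,6], [3,4,6], [3,5,6]

giving chain groups C_0 ≅ Z^6, C_1 ≅ Z^15, C_2 ≅ Z^10.

Boundary ∂_1: C_1 → C_0 is given by ∂[p,q] = [q] − [p]. For instance
  ∂[5,6] = [6] − [5].
The 6×15 boundary matrix has rank 5 and Smith normal form diag(1,1,1,1,1).

The boundary map ∂_2: C_2 → C_1 sends each 2-simplex [p,q,r] to [q,r] − [p,r] + [p,q]. For instance
  ∂[3,5,6] = [5,6] − [3,6] + [3,5],
  ∂[1,5,6] = [5,6] − [1,6] + [1,5].
The 15×10 boundary matrix has rank 10 and Smith normal form diag(1,1,1,1,1,1,1,1,1,2).

Computing H_k = (kernel of ∂_k) / (image of ∂_{k+1}):

  H_0: rank C_0 − rank ∂_1 = 6 − 5 = 1, and the invariant factors of ∂_1 are all 1, so H_0 ≅ Z.
  H_1: rank ker ∂_1 − rank ∂_2 = (15 − 5) − 10 = 0, and ∂_2 has invariant factor 2 > 1, so H_1 ≅ Z_2.
  H_2: rank ker ∂_2 − rank ∂_3 = (10 − 10) − 0 = 0, and there is no ∂_3, so H_2 ≅ 0.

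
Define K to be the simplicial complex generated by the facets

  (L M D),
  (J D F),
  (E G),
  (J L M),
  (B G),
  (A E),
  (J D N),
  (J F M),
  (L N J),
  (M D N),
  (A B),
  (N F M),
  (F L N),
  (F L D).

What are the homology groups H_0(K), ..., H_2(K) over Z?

H_0 ≅ Z^2,  H_1 ≅ Z × Z/2,  H_2 = 0.

Fix the vertex order A < B < D < E < F < G < J < L < M < N and write every simplex with vertices in increasing order. Then dim K = 2 and the simplices of K are:

  0-simplices (10): A, B, D, E, F, G, J, L, M, N
  1-simplices (19): AB, AE, BG, DF, DJ, DL, DM, DN, EG, FJ, FL, FM, FN, JL, JM, JN, LM, LN, MN
  2-simplices (10): DFJ, DFL, DJN, DLM, DMN, FJM, FLN, FMN, JLM, JLN

Hence C_0 ≅ Z^10, C_1 ≅ Z^19, C_2 ≅ Z^10.

Boundary ∂_1: C_1 → C_0 maps an edge to its endpoints' difference, ∂[p,q] = q − p.
The resulting 10×19 matrix has rank 8, and its Smith normal form has invariant factors (1,1,1,1,1,1,1,1).

∂_2: C_2 → C_1 maps a triangle to the signed sum of its edges. For instance
  ∂DLM = LM − DM + DL,
  ∂FLN = LN − FN + FL.
The resulting 19×10 matrix has rank 10, and its Smith normal form has invariant factors (1,1,1,1,1,1,1,1,1,2).

Computing H_k = (kernel of ∂_k) / (image of ∂_{k+1}):

  H_0: rank C_0 − rank ∂_1 = 10 − 8 = 2, and the invariant factors of ∂_1 are all 1, so H_0 ≅ Z^2.
  H_1: rank ker ∂_1 − rank ∂_2 = (19 − 8) − 10 = 1, and ∂_2 has invariant factor 2 > 1, so H_1 ≅ Z × Z/2.
  H_2: rank ker ∂_2 − rank ∂_3 = (10 − 10) − 0 = 0, and there is no ∂_3, so H_2 ≅ 0.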